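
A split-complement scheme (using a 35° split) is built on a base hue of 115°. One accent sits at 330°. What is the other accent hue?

Split-complementary hues sit 35° either side of the complement.
Complement of the base 115°: 115 + 180 = 295°
The given accent 330° is 35° one side of 295°; the other accent sits 35° the other side: 295 − 35 = 260°

260°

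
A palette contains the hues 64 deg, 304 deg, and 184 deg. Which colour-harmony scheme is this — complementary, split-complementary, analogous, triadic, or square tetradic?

Sort the hues: 64°, 184°, 304°.
Successive gaps around the wheel: 120°, 120°, 120°.
Three hues equally spaced 120° apart form a triad.

triadic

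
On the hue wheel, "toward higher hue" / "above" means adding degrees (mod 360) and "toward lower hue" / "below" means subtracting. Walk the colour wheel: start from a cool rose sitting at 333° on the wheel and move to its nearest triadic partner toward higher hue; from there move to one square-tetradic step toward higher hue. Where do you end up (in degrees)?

183°

333 + 120 = 453 → 453 − 360 = 93°   (triadic ↑)
93 + 90 = 183°   (square ↑)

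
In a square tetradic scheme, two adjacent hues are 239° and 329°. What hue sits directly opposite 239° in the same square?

A square tetradic scheme places four hues 90° apart; opposite corners are 180° apart.
239 + 180 = 419 → 419 − 360 = 59°

59°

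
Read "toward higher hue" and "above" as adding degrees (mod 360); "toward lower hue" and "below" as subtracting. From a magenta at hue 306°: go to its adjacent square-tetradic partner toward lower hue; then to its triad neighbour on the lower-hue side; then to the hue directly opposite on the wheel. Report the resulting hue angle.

276°

306 − 90 = 216°   (square ↓)
216 − 120 = 96°   (triadic ↓)
96 + 180 = 276°   (complement)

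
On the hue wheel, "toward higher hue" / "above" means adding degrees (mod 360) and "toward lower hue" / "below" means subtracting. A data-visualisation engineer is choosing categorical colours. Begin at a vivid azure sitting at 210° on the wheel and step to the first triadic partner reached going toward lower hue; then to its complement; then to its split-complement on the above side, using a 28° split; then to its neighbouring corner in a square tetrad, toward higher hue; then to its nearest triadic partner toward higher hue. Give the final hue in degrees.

328°

−120° (triadic ↓): 210 − 120 = 90°
+180° (complement): 90 + 180 = 270°
+208° (split-comp 28° ↑): 270 + 208 = 478 → 478 − 360 = 118°
+90° (square ↑): 118 + 90 = 208°
+120° (triadic ↑): 208 + 120 = 328°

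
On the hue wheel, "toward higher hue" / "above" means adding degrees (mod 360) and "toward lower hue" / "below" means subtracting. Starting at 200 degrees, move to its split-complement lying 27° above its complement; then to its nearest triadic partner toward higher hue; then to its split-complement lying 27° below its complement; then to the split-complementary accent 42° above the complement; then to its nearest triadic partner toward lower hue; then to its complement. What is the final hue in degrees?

242°

200 + 207 = 407 → 407 − 360 = 47°   (split-comp 27° ↑)
47 + 120 = 167°   (triadic ↑)
167 + 153 = 320°   (split-comp 27° ↓)
320 + 222 = 542 → 542 − 360 = 182°   (split-comp 42° ↑)
182 − 120 = 62°   (triadic ↓)
62 + 180 = 242°   (complement)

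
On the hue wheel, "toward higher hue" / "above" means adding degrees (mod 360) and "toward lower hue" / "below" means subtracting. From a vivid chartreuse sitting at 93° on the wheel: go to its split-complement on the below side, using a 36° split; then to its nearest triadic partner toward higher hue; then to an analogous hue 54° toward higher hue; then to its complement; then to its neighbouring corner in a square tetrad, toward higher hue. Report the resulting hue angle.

321°

+144° (split-comp 36° ↓): 93 + 144 = 237°
+120° (triadic ↑): 237 + 120 = 357°
+54° (analog 54° ↑): 357 + 54 = 411 → 411 − 360 = 51°
+180° (complement): 51 + 180 = 231°
+90° (square ↑): 231 + 90 = 321°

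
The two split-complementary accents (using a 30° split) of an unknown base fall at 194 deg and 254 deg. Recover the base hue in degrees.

The accents sit 30° either side of the complement, so the complement is their short-arc midpoint on the wheel.
Short-arc midpoint of 194° and 254°: 224°.
Base is 180° from the complement: 224 − 180 = 44°

44°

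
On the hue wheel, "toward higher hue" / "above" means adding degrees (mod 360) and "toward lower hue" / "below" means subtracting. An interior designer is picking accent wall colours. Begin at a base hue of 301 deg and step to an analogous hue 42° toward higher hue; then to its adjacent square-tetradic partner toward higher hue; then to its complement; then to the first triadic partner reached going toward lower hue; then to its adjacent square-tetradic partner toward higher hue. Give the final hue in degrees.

301 + 42 = 343°   (analog 42° ↑)
343 + 90 = 433 → 433 − 360 = 73°   (square ↑)
73 + 180 = 253°   (complement)
253 − 120 = 133°   (triadic ↓)
133 + 90 = 223°   (square ↑)

223°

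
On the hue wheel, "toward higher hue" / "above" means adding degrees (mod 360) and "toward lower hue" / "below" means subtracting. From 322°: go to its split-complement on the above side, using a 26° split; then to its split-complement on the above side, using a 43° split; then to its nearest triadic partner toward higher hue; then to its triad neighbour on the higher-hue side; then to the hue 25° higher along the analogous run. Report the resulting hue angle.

+206° (split-comp 26° ↑): 322 + 206 = 528 → 528 − 360 = 168°
+223° (split-comp 43° ↑): 168 + 223 = 391 → 391 − 360 = 31°
+120° (triadic ↑): 31 + 120 = 151°
+120° (triadic ↑): 151 + 120 = 271°
+25° (analog 25° ↑): 271 + 25 = 296°

296°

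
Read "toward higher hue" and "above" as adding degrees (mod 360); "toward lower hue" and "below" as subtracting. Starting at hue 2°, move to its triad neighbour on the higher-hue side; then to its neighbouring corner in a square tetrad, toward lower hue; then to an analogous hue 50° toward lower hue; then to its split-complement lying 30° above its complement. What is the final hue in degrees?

192°

2 + 120 = 122°   (triadic ↑)
122 − 90 = 32°   (square ↓)
32 − 50 = -18 → -18 + 360 = 342°   (analog 50° ↓)
342 + 210 = 552 → 552 − 360 = 192°   (split-comp 30° ↑)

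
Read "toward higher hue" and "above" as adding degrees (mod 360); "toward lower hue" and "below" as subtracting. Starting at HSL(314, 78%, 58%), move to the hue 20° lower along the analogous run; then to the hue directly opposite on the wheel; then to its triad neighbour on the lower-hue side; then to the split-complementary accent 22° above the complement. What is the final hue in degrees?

analog 20° ↓ −20°: 314 − 20 = 294°
complement +180°: 294 + 180 = 474 → 474 − 360 = 114°
triadic ↓ −120°: 114 − 120 = -6 → -6 + 360 = 354°
split-comp 22° ↑ +202°: 354 + 202 = 556 → 556 − 360 = 196°

196°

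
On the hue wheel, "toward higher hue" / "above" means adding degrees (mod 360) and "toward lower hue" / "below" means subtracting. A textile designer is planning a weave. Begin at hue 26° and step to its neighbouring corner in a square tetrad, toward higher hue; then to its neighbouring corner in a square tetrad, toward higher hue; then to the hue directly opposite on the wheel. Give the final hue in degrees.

square ↑ +90°: 26 + 90 = 116°
square ↑ +90°: 116 + 90 = 206°
complement +180°: 206 + 180 = 386 → 386 − 360 = 26°

26°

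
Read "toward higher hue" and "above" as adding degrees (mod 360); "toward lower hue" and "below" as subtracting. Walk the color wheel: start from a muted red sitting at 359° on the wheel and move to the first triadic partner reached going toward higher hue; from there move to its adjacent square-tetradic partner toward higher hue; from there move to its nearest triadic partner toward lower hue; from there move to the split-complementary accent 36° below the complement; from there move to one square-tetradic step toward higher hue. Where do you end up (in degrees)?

+120° (triadic ↑): 359 + 120 = 479 → 479 − 360 = 119°
+90° (square ↑): 119 + 90 = 209°
−120° (triadic ↓): 209 − 120 = 89°
+144° (split-comp 36° ↓): 89 + 144 = 233°
+90° (square ↑): 233 + 90 = 323°

323°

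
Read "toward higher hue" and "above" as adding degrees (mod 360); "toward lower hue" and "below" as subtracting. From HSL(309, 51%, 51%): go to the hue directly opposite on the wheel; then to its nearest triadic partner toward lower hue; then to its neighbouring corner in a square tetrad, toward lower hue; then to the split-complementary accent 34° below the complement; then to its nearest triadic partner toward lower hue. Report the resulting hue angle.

305°

complement +180°: 309 + 180 = 489 → 489 − 360 = 129°
triadic ↓ −120°: 129 − 120 = 9°
square ↓ −90°: 9 − 90 = -81 → -81 + 360 = 279°
split-comp 34° ↓ +146°: 279 + 146 = 425 → 425 − 360 = 65°
triadic ↓ −120°: 65 − 120 = -55 → -55 + 360 = 305°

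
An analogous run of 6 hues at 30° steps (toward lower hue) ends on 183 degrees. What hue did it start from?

5 steps of 30° (toward lower hue) give a net shift of −150°.
Start = end − shift: 183 + 150 = 333°

333°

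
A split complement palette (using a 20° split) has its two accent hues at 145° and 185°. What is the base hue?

The accents sit 20° either side of the complement, so the complement is their short-arc midpoint on the wheel.
Short-arc midpoint of 145° and 185°: 165°.
Base is 180° from the complement: 165 − 180 = -15 → -15 + 360 = 345°

345°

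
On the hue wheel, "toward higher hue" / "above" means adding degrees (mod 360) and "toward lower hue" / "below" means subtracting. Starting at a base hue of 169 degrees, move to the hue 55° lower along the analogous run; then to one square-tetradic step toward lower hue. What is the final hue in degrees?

−55° (analog 55° ↓): 169 − 55 = 114°
−90° (square ↓): 114 − 90 = 24°

24°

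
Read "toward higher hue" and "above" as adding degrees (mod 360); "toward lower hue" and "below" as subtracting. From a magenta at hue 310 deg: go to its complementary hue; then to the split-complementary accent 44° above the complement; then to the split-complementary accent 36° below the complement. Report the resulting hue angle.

138°

+180° (complement): 310 + 180 = 490 → 490 − 360 = 130°
+224° (split-comp 44° ↑): 130 + 224 = 354°
+144° (split-comp 36° ↓): 354 + 144 = 498 → 498 − 360 = 138°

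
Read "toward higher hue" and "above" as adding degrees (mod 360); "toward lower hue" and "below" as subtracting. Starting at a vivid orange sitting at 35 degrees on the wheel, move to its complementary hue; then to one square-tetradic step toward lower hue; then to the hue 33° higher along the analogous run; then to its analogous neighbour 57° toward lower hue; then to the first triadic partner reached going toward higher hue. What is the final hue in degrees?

+180° (complement): 35 + 180 = 215°
−90° (square ↓): 215 − 90 = 125°
+33° (analog 33° ↑): 125 + 33 = 158°
−57° (analog 57° ↓): 158 − 57 = 101°
+120° (triadic ↑): 101 + 120 = 221°

221°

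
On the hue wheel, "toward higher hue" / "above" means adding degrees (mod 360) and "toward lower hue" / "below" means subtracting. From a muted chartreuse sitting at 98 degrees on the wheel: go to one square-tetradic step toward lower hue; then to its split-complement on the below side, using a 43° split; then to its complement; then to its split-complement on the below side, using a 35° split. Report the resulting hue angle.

110°

98 − 90 = 8°   (square ↓)
8 + 137 = 145°   (split-comp 43° ↓)
145 + 180 = 325°   (complement)
325 + 145 = 470 → 470 − 360 = 110°   (split-comp 35° ↓)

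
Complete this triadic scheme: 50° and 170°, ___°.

290°

A triad places three hues 120° apart.
The full set through 50° is {50°, 170°, 290°}.
Given {50°, 170°}, the missing hue is 290°.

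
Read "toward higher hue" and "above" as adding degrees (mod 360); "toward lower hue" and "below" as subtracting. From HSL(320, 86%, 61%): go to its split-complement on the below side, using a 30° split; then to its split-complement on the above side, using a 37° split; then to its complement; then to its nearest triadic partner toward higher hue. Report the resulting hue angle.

split-comp 30° ↓ +150°: 320 + 150 = 470 → 470 − 360 = 110°
split-comp 37° ↑ +217°: 110 + 217 = 327°
complement +180°: 327 + 180 = 507 → 507 − 360 = 147°
triadic ↑ +120°: 147 + 120 = 267°

267°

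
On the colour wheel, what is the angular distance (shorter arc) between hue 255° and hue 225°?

30°

|255 − 225| = 30.
30 ≤ 180, so the shorter arc is 30°.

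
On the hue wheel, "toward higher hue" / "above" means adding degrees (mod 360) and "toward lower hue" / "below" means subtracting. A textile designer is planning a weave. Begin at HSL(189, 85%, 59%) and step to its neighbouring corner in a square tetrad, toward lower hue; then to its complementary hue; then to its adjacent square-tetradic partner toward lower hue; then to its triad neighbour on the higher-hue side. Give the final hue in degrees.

square ↓ −90°: 189 − 90 = 99°
complement +180°: 99 + 180 = 279°
square ↓ −90°: 279 − 90 = 189°
triadic ↑ +120°: 189 + 120 = 309°

309°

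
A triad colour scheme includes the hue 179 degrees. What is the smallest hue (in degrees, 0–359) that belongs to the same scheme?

A triad places three hues 120° apart.
The full set through 179° is {59°, 179°, 299°}.

59°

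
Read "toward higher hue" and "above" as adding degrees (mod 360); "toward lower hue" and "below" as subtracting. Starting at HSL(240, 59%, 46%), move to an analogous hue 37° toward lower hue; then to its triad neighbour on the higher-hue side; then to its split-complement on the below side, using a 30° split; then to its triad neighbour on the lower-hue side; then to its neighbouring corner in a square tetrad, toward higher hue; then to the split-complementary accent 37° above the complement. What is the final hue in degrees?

analog 37° ↓ −37°: 240 − 37 = 203°
triadic ↑ +120°: 203 + 120 = 323°
split-comp 30° ↓ +150°: 323 + 150 = 473 → 473 − 360 = 113°
triadic ↓ −120°: 113 − 120 = -7 → -7 + 360 = 353°
square ↑ +90°: 353 + 90 = 443 → 443 − 360 = 83°
split-comp 37° ↑ +217°: 83 + 217 = 300°

300°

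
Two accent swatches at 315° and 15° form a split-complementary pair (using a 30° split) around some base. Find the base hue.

The accents sit 30° either side of the complement, so the complement is their short-arc midpoint on the wheel.
Short-arc midpoint of 315° and 15°: 345°.
Base is 180° from the complement: 345 − 180 = 165°

165°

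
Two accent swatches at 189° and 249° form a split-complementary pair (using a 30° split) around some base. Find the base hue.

The accents sit 30° either side of the complement, so the complement is their short-arc midpoint on the wheel.
Short-arc midpoint of 189° and 249°: 219°.
Base is 180° from the complement: 219 − 180 = 39°

39°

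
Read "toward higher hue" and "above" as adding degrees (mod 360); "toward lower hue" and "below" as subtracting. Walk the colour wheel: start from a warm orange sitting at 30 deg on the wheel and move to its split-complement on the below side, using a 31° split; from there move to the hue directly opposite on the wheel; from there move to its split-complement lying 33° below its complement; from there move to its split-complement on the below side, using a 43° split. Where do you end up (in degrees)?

30 + 149 = 179°   (split-comp 31° ↓)
179 + 180 = 359°   (complement)
359 + 147 = 506 → 506 − 360 = 146°   (split-comp 33° ↓)
146 + 137 = 283°   (split-comp 43° ↓)

283°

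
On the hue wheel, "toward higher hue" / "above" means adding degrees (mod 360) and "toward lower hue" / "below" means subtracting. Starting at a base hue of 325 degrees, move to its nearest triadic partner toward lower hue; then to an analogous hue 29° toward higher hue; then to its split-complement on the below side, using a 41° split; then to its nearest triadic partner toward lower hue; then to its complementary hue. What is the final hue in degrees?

73°

triadic ↓ −120°: 325 − 120 = 205°
analog 29° ↑ +29°: 205 + 29 = 234°
split-comp 41° ↓ +139°: 234 + 139 = 373 → 373 − 360 = 13°
triadic ↓ −120°: 13 − 120 = -107 → -107 + 360 = 253°
complement +180°: 253 + 180 = 433 → 433 − 360 = 73°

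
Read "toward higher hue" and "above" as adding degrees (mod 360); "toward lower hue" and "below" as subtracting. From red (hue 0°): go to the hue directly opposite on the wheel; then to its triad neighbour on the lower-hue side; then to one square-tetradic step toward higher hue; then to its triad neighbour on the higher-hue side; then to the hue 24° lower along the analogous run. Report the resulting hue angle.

0 + 180 = 180°   (complement)
180 − 120 = 60°   (triadic ↓)
60 + 90 = 150°   (square ↑)
150 + 120 = 270°   (triadic ↑)
270 − 24 = 246°   (analog 24° ↓)

246°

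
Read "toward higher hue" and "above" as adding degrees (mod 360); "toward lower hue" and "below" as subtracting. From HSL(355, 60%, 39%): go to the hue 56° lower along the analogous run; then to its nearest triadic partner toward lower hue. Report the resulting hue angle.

179°

−56° (analog 56° ↓): 355 − 56 = 299°
−120° (triadic ↓): 299 − 120 = 179°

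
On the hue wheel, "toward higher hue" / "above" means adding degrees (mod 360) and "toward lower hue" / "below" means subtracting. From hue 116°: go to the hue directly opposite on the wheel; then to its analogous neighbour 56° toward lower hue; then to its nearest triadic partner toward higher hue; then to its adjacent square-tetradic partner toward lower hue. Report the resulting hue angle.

270°

complement +180°: 116 + 180 = 296°
analog 56° ↓ −56°: 296 − 56 = 240°
triadic ↑ +120°: 240 + 120 = 360 → 360 − 360 = 0°
square ↓ −90°: 0 − 90 = -90 → -90 + 360 = 270°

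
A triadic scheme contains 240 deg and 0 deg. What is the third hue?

120°

A triad spaces three hues 120° apart.
The full set is {0°, 120°, 240°}.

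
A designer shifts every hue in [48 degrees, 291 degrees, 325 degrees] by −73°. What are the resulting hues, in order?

335°, 218°, 252°

48 − 73 = -25 → -25 + 360 = 335°
291 − 73 = 218°
325 − 73 = 252°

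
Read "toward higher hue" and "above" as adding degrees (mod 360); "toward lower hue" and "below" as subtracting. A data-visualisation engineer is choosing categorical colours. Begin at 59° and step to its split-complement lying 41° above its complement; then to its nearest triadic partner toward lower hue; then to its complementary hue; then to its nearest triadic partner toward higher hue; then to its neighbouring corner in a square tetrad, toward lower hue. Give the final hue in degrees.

10°

split-comp 41° ↑ +221°: 59 + 221 = 280°
triadic ↓ −120°: 280 − 120 = 160°
complement +180°: 160 + 180 = 340°
triadic ↑ +120°: 340 + 120 = 460 → 460 − 360 = 100°
square ↓ −90°: 100 − 90 = 10°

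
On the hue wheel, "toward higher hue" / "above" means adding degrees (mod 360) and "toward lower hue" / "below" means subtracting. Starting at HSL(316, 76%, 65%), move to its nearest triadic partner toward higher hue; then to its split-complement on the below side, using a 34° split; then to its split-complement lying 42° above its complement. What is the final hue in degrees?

84°

triadic ↑ +120°: 316 + 120 = 436 → 436 − 360 = 76°
split-comp 34° ↓ +146°: 76 + 146 = 222°
split-comp 42° ↑ +222°: 222 + 222 = 444 → 444 − 360 = 84°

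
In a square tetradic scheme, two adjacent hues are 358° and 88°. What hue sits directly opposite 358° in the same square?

A square tetradic scheme places four hues 90° apart; opposite corners are 180° apart.
358 + 180 = 538 → 538 − 360 = 178°

178°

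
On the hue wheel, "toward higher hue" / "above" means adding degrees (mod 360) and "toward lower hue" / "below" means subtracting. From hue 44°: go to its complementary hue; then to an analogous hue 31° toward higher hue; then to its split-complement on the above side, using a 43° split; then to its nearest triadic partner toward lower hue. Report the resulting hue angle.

+180° (complement): 44 + 180 = 224°
+31° (analog 31° ↑): 224 + 31 = 255°
+223° (split-comp 43° ↑): 255 + 223 = 478 → 478 − 360 = 118°
−120° (triadic ↓): 118 − 120 = -2 → -2 + 360 = 358°

358°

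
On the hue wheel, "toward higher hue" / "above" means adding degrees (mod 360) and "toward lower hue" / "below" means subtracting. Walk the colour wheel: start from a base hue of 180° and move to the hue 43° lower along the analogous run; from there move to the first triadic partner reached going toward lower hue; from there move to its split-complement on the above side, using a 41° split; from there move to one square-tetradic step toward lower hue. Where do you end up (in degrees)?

180 − 43 = 137°   (analog 43° ↓)
137 − 120 = 17°   (triadic ↓)
17 + 221 = 238°   (split-comp 41° ↑)
238 − 90 = 148°   (square ↓)

148°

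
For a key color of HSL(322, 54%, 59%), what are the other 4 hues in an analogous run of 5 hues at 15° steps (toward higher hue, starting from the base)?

337°, 352°, 7° and 22°

Analogous hues sit every 15° along the wheel.
322 + 15 = 337°
322 + 30 = 352°
322 + 45 = 367 → 367 − 360 = 7°
322 + 60 = 382 → 382 − 360 = 22°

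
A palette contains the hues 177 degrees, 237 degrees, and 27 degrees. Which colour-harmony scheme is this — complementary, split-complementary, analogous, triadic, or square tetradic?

split-complementary

Sort the hues: 27°, 177°, 237°.
Successive gaps around the wheel: 150°, 60°, 150°.
Two 150° gaps and one 60° gap — a base hue opposite a pair of accents 30° either side of its complement — is the split-complementary pattern.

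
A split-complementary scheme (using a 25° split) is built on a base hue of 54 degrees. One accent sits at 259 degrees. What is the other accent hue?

Split-complementary hues sit 25° either side of the complement.
Complement of the base 54°: 54 + 180 = 234°
The given accent 259° is 25° one side of 234°; the other accent sits 25° the other side: 234 − 25 = 209°

209°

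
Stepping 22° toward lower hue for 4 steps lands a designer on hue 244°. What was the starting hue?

4 steps of 22° (toward lower hue) give a net shift of −88°.
Start = end − shift: 244 + 88 = 332°

332°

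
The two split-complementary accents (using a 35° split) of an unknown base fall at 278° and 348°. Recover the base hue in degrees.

133°

The accents sit 35° either side of the complement, so the complement is their short-arc midpoint on the wheel.
Short-arc midpoint of 278° and 348°: 313°.
Base is 180° from the complement: 313 − 180 = 133°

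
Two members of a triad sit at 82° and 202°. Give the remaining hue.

A triad spaces three hues 120° apart.
The full set is {82°, 202°, 322°}.

322°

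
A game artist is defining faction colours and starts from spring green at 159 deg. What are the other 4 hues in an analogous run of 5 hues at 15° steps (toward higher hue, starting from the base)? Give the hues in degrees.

174°, 189°, 204°, 219°

Analogous hues sit every 15° along the wheel.
159 + 15 = 174°
159 + 30 = 189°
159 + 45 = 204°
159 + 60 = 219°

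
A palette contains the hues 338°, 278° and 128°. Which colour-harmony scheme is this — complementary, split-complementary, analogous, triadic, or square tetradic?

Sort the hues: 128°, 278°, 338°.
Successive gaps around the wheel: 150°, 60°, 150°.
Two 150° gaps and one 60° gap — a base hue opposite a pair of accents 30° either side of its complement — is the split-complementary pattern.

split-complementary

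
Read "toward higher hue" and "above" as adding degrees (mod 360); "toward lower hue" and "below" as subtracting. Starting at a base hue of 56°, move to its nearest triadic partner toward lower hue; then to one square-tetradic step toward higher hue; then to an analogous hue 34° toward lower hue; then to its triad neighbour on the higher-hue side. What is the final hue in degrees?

112°

56 − 120 = -64 → -64 + 360 = 296°   (triadic ↓)
296 + 90 = 386 → 386 − 360 = 26°   (square ↑)
26 − 34 = -8 → -8 + 360 = 352°   (analog 34° ↓)
352 + 120 = 472 → 472 − 360 = 112°   (triadic ↑)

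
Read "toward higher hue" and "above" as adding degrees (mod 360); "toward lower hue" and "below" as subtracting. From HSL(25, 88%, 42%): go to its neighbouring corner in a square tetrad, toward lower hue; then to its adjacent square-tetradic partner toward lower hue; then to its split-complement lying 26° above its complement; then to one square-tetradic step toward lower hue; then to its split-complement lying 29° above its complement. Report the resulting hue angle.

170°

square ↓ −90°: 25 − 90 = -65 → -65 + 360 = 295°
square ↓ −90°: 295 − 90 = 205°
split-comp 26° ↑ +206°: 205 + 206 = 411 → 411 − 360 = 51°
square ↓ −90°: 51 − 90 = -39 → -39 + 360 = 321°
split-comp 29° ↑ +209°: 321 + 209 = 530 → 530 − 360 = 170°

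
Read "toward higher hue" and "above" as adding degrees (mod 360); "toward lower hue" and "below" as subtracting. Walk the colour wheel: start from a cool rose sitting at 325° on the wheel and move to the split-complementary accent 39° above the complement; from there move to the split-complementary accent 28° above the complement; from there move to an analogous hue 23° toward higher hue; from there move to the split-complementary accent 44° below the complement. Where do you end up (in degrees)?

+219° (split-comp 39° ↑): 325 + 219 = 544 → 544 − 360 = 184°
+208° (split-comp 28° ↑): 184 + 208 = 392 → 392 − 360 = 32°
+23° (analog 23° ↑): 32 + 23 = 55°
+136° (split-comp 44° ↓): 55 + 136 = 191°

191°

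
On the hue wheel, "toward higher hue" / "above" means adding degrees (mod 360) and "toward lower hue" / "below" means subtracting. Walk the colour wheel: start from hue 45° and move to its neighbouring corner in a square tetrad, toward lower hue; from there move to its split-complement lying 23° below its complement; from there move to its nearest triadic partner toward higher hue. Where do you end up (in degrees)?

square ↓ −90°: 45 − 90 = -45 → -45 + 360 = 315°
split-comp 23° ↓ +157°: 315 + 157 = 472 → 472 − 360 = 112°
triadic ↑ +120°: 112 + 120 = 232°

232°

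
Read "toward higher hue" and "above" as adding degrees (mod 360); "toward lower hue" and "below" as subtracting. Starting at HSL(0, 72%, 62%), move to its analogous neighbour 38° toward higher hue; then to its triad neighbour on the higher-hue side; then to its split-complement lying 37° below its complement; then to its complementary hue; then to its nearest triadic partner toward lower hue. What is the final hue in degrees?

analog 38° ↑ +38°: 0 + 38 = 38°
triadic ↑ +120°: 38 + 120 = 158°
split-comp 37° ↓ +143°: 158 + 143 = 301°
complement +180°: 301 + 180 = 481 → 481 − 360 = 121°
triadic ↓ −120°: 121 − 120 = 1°

1°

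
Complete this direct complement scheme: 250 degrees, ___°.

70°

The complement sits 180° across the wheel.
The full set through 250° is {70°, 250°}.
Given {250°}, the missing hue is 70°.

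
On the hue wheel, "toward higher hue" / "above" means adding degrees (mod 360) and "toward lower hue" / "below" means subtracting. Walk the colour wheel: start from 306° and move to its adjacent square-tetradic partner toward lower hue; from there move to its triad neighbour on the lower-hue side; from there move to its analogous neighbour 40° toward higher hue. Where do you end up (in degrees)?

136°

−90° (square ↓): 306 − 90 = 216°
−120° (triadic ↓): 216 − 120 = 96°
+40° (analog 40° ↑): 96 + 40 = 136°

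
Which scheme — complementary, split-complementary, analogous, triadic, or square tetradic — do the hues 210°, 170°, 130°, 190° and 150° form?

Sort the hues: 130°, 150°, 170°, 190°, 210°.
Successive gaps around the wheel: 20°, 20°, 20°, 20°, 280°.
A run of hues at equal small steps (20°) with one large closing gap is an analogous group.

analogous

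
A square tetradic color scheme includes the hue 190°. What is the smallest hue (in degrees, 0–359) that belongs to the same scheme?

10°

A square tetradic scheme places four hues every 90°.
The full set through 190° is {10°, 100°, 190°, 280°}.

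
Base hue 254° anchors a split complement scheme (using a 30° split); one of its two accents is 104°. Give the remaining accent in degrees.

Split-complementary hues sit 30° either side of the complement.
Complement of the base 254°: 254 + 180 = 434 → 434 − 360 = 74°
The given accent 104° is 30° one side of 74°; the other accent sits 30° the other side: 74 − 30 = 44°

44°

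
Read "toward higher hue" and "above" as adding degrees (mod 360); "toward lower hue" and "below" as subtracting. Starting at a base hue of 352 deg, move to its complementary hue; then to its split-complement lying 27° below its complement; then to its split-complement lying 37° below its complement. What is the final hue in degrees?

complement +180°: 352 + 180 = 532 → 532 − 360 = 172°
split-comp 27° ↓ +153°: 172 + 153 = 325°
split-comp 37° ↓ +143°: 325 + 143 = 468 → 468 − 360 = 108°

108°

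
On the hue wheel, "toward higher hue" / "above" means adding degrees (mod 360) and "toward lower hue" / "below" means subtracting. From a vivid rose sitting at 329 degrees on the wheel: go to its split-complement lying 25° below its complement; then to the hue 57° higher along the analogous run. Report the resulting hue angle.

split-comp 25° ↓ +155°: 329 + 155 = 484 → 484 − 360 = 124°
analog 57° ↑ +57°: 124 + 57 = 181°

181°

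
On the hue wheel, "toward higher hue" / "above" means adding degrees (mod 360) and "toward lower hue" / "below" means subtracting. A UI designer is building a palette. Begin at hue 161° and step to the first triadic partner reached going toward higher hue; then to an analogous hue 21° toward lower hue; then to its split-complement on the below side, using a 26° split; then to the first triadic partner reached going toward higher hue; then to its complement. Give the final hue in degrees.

161 + 120 = 281°   (triadic ↑)
281 − 21 = 260°   (analog 21° ↓)
260 + 154 = 414 → 414 − 360 = 54°   (split-comp 26° ↓)
54 + 120 = 174°   (triadic ↑)
174 + 180 = 354°   (complement)

354°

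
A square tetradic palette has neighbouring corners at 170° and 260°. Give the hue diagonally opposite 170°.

A square tetradic scheme places four hues 90° apart; opposite corners are 180° apart.
170 + 180 = 350°

350°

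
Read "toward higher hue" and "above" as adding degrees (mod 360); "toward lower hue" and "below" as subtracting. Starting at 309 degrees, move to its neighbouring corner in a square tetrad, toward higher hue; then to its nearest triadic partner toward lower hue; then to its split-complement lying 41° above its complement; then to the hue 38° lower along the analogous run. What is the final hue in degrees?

+90° (square ↑): 309 + 90 = 399 → 399 − 360 = 39°
−120° (triadic ↓): 39 − 120 = -81 → -81 + 360 = 279°
+221° (split-comp 41° ↑): 279 + 221 = 500 → 500 − 360 = 140°
−38° (analog 38° ↓): 140 − 38 = 102°

102°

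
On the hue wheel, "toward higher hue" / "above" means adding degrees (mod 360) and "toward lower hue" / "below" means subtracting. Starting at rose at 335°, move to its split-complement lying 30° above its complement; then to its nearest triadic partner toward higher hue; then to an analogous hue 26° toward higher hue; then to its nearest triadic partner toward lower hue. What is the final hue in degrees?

+210° (split-comp 30° ↑): 335 + 210 = 545 → 545 − 360 = 185°
+120° (triadic ↑): 185 + 120 = 305°
+26° (analog 26° ↑): 305 + 26 = 331°
−120° (triadic ↓): 331 − 120 = 211°

211°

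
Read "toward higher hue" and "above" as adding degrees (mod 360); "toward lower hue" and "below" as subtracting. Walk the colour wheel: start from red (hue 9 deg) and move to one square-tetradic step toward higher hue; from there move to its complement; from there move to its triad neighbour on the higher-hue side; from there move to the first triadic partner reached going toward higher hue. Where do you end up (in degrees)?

159°

+90° (square ↑): 9 + 90 = 99°
+180° (complement): 99 + 180 = 279°
+120° (triadic ↑): 279 + 120 = 399 → 399 − 360 = 39°
+120° (triadic ↑): 39 + 120 = 159°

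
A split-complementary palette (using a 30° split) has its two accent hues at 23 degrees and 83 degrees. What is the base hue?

233°

The accents sit 30° either side of the complement, so the complement is their short-arc midpoint on the wheel.
Short-arc midpoint of 23° and 83°: 53°.
Base is 180° from the complement: 53 − 180 = -127 → -127 + 360 = 233°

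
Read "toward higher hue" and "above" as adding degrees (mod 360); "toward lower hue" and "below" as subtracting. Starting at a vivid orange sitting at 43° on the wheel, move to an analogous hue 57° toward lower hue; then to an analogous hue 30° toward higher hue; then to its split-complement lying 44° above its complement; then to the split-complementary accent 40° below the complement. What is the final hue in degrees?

analog 57° ↓ −57°: 43 − 57 = -14 → -14 + 360 = 346°
analog 30° ↑ +30°: 346 + 30 = 376 → 376 − 360 = 16°
split-comp 44° ↑ +224°: 16 + 224 = 240°
split-comp 40° ↓ +140°: 240 + 140 = 380 → 380 − 360 = 20°

20°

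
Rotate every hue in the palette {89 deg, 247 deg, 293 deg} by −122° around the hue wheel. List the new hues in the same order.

327°, 125°, 171°

89 − 122 = -33 → -33 + 360 = 327°
247 − 122 = 125°
293 − 122 = 171°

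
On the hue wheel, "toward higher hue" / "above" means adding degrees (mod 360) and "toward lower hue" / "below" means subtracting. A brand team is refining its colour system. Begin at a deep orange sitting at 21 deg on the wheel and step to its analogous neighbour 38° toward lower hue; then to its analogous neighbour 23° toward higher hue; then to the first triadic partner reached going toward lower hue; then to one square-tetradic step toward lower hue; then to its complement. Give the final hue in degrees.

21 − 38 = -17 → -17 + 360 = 343°   (analog 38° ↓)
343 + 23 = 366 → 366 − 360 = 6°   (analog 23° ↑)
6 − 120 = -114 → -114 + 360 = 246°   (triadic ↓)
246 − 90 = 156°   (square ↓)
156 + 180 = 336°   (complement)

336°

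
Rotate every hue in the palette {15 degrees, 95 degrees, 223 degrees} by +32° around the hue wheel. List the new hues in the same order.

47°, 127°, 255°

15 + 32 = 47°
95 + 32 = 127°
223 + 32 = 255°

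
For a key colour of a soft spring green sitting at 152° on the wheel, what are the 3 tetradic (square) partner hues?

A square tetradic scheme places four hues every 90°.
152 + 90 = 242°
152 + 180 = 332°
152 + 270 = 422 → 422 − 360 = 62°

242°, 332° and 62°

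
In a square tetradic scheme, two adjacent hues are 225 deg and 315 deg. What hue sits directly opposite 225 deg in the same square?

A square tetradic scheme places four hues 90° apart; opposite corners are 180° apart.
225 + 180 = 405 → 405 − 360 = 45°

45°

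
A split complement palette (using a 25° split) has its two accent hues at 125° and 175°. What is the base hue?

330°

The accents sit 25° either side of the complement, so the complement is their short-arc midpoint on the wheel.
Short-arc midpoint of 125° and 175°: 150°.
Base is 180° from the complement: 150 − 180 = -30 → -30 + 360 = 330°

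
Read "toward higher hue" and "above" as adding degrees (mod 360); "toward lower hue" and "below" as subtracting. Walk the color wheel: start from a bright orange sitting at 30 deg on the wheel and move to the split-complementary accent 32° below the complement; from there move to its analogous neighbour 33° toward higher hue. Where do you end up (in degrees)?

+148° (split-comp 32° ↓): 30 + 148 = 178°
+33° (analog 33° ↑): 178 + 33 = 211°

211°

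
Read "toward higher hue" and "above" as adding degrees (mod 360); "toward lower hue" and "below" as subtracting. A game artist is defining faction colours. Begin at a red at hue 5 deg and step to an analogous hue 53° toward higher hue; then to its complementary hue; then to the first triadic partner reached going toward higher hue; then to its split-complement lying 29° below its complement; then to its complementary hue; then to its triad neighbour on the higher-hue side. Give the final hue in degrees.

+53° (analog 53° ↑): 5 + 53 = 58°
+180° (complement): 58 + 180 = 238°
+120° (triadic ↑): 238 + 120 = 358°
+151° (split-comp 29° ↓): 358 + 151 = 509 → 509 − 360 = 149°
+180° (complement): 149 + 180 = 329°
+120° (triadic ↑): 329 + 120 = 449 → 449 − 360 = 89°

89°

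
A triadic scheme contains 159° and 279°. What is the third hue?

A triad spaces three hues 120° apart.
The full set is {39°, 159°, 279°}.

39°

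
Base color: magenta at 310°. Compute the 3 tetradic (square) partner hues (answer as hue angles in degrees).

40°, 130° and 220°

A square tetradic scheme places four hues every 90°.
310 + 90 = 400 → 400 − 360 = 40°
310 + 180 = 490 → 490 − 360 = 130°
310 + 270 = 580 → 580 − 360 = 220°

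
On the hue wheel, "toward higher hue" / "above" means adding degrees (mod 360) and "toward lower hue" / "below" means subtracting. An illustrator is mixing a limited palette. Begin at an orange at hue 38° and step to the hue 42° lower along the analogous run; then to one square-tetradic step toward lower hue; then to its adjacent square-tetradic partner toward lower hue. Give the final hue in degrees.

176°

analog 42° ↓ −42°: 38 − 42 = -4 → -4 + 360 = 356°
square ↓ −90°: 356 − 90 = 266°
square ↓ −90°: 266 − 90 = 176°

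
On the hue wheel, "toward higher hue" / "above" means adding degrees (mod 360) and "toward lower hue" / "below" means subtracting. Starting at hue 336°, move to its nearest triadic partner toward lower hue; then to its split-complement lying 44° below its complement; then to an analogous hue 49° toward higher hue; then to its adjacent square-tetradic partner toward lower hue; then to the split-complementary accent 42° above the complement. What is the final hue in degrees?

173°

336 − 120 = 216°   (triadic ↓)
216 + 136 = 352°   (split-comp 44° ↓)
352 + 49 = 401 → 401 − 360 = 41°   (analog 49° ↑)
41 − 90 = -49 → -49 + 360 = 311°   (square ↓)
311 + 222 = 533 → 533 − 360 = 173°   (split-comp 42° ↑)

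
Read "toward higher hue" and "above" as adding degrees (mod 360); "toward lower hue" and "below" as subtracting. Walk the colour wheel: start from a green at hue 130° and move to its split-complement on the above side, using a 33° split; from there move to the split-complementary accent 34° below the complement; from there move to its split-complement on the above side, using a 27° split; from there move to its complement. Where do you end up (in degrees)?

156°

130 + 213 = 343°   (split-comp 33° ↑)
343 + 146 = 489 → 489 − 360 = 129°   (split-comp 34° ↓)
129 + 207 = 336°   (split-comp 27° ↑)
336 + 180 = 516 → 516 − 360 = 156°   (complement)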